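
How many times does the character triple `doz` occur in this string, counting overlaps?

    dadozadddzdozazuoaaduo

Sliding a length-3 window over the 22 characters (20 positions):
  position 3–5: doz
  position 11–13: doz

2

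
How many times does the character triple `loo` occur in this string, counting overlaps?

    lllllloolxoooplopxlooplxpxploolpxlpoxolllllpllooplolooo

Sliding a length-3 window over the 55 characters (53 positions):
  position 6–8: loo
  position 19–21: loo
  position 28–30: loo
  position 46–48: loo
  position 52–54: loo

5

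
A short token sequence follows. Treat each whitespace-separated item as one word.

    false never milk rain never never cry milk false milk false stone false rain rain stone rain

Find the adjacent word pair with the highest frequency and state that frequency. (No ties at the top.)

Bigram frequencies (highest first):
  milk false: 2
  false never: 1
  never milk: 1
  milk rain: 1
  rain never: 1
  never never: 1
  … (9 more, each ≤ 1)

"milk false", 2 times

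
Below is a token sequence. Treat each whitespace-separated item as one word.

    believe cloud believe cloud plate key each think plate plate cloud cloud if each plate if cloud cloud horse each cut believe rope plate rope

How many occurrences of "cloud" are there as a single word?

Scanning the 25 tokens for "cloud":
  position 2: cloud
  position 4: cloud
  position 11: cloud
  position 12: cloud
  position 17: cloud
  position 18: cloud

6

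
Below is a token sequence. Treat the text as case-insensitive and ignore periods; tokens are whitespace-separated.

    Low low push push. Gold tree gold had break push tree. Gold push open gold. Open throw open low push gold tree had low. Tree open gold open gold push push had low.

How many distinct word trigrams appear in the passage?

33 tokens → 31 trigram windows in total.
Repeated trigrams (each contributes count−1 duplicates):
  open gold open: 2
  push gold tree: 2
2 duplicate windows → 31 − 2 = 29 distinct.

29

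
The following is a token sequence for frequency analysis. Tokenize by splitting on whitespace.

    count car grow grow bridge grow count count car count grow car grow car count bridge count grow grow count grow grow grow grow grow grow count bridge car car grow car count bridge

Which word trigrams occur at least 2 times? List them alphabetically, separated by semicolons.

Trigram counts meeting the condition (at least 2 times):
  car count bridge: 2
  car grow car: 2
  count grow grow: 2
  grow car count: 2
  grow grow count: 2
  grow grow grow: 4

car count bridge; car grow car; count grow grow; grow car count; grow grow count; grow grow grow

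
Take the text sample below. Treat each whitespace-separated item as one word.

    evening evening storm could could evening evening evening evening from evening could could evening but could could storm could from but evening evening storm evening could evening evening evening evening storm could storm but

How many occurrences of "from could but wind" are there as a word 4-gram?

Scanning the 31 overlapping 4-gram windows for "from could but wind":
  (none found)

0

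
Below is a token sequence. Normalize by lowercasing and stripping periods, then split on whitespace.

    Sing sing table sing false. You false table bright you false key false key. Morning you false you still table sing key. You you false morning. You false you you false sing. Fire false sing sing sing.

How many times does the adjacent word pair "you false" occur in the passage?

Scanning the 36 overlapping bigram windows for "you false":
  position 6–7: you false
  position 10–11: you false
  position 16–17: you false
  position 24–25: you false
  position 27–28: you false
  position 30–31: you false

6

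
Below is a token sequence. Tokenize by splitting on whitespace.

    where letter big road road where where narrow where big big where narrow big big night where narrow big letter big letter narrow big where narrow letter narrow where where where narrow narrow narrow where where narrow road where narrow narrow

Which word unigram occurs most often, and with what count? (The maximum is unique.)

"where", 13 times

Unigram frequencies (highest first):
  where: 13
  narrow: 12
  big: 8
  letter: 4
  road: 3
  night: 1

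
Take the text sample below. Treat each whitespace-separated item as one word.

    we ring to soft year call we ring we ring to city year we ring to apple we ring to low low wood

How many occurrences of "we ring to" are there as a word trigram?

Scanning the 21 overlapping trigram windows for "we ring to":
  position 1–3: we ring to
  position 9–11: we ring to
  position 14–16: we ring to
  position 18–20: we ring to

4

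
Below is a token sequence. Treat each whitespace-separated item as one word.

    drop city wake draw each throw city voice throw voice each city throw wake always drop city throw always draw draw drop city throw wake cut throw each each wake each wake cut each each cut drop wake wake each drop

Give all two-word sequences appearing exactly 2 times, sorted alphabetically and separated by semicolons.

each each; each wake; throw wake; wake cut; wake each

Bigram counts meeting the condition (exactly 2 times):
  each each: 2
  each wake: 2
  throw wake: 2
  wake cut: 2
  wake each: 2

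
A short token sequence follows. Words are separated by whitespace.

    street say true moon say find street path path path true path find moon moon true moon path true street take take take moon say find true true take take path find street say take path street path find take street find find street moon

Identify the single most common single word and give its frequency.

Unigram frequencies (highest first):
  path: 8
  street: 7
  find: 7
  take: 7
  true: 6
  moon: 6
  … (1 more, each ≤ 4)

"path", 8 times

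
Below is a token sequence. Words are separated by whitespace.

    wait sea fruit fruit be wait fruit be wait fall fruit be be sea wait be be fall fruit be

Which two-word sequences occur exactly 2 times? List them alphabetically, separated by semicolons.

be be; be wait; fall fruit

Bigram counts meeting the condition (exactly 2 times):
  be be: 2
  be wait: 2
  fall fruit: 2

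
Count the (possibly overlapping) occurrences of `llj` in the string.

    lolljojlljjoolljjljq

Sliding a length-3 window over the 20 characters (18 positions):
  position 3–5: llj
  position 8–10: llj
  position 14–16: llj

3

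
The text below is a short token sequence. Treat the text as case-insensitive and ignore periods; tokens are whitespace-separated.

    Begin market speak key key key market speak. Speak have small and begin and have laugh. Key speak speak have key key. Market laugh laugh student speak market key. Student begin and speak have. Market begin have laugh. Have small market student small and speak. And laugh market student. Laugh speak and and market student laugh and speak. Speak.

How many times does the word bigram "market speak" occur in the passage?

Scanning the 58 overlapping bigram windows for "market speak":
  position 2–3: market speak
  position 7–8: market speak

2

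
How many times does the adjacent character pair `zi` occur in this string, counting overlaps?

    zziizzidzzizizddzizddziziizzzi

Sliding a length-2 window over the 30 characters (29 positions):
  position 2–3: zi
  position 6–7: zi
  position 10–11: zi
  position 12–13: zi
  position 17–18: zi
  position 22–23: zi
  position 24–25: zi
  position 29–30: zi

8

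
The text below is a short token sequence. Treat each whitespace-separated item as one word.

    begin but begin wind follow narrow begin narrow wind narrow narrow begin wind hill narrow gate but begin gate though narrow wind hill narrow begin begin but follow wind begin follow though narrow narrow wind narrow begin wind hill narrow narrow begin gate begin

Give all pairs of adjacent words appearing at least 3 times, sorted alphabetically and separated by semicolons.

begin wind; hill narrow; narrow begin; narrow narrow; narrow wind; wind hill

Bigram counts meeting the condition (at least 3 times):
  begin wind: 3
  hill narrow: 3
  narrow begin: 5
  narrow narrow: 3
  narrow wind: 3
  wind hill: 3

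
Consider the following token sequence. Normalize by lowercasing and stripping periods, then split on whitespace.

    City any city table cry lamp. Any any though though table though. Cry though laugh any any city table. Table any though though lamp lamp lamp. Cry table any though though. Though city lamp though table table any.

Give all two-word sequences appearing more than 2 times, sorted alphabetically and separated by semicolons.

any though; table any; though though

Bigram counts meeting the condition (more than 2 times):
  any though: 3
  table any: 3
  though though: 4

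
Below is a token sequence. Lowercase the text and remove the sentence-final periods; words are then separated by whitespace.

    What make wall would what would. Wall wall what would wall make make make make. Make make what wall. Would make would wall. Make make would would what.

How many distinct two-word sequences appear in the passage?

15

28 tokens → 27 bigram windows in total.
Repeated bigrams (each contributes count−1 duplicates):
  make make: 6
  would wall: 3
  make would: 2
  wall make: 2
  wall would: 2
  what would: 2
  would what: 2
12 duplicate windows → 27 − 12 = 15 distinct.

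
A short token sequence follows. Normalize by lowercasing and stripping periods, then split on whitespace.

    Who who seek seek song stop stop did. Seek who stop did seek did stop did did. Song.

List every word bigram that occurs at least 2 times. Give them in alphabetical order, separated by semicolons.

did seek; stop did

Bigram counts meeting the condition (at least 2 times):
  did seek: 2
  stop did: 3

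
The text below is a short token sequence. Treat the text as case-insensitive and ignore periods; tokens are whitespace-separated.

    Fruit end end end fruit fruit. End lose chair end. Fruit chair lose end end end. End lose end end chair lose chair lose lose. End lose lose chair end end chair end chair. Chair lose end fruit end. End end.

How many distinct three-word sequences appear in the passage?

41 tokens → 39 trigram windows in total.
Repeated trigrams (each contributes count−1 duplicates):
  end end end: 4
  chair lose end: 2
  end end chair: 2
  fruit end end: 2
  lose chair end: 2
  lose end end: 2
8 duplicate windows → 39 − 8 = 31 distinct.

31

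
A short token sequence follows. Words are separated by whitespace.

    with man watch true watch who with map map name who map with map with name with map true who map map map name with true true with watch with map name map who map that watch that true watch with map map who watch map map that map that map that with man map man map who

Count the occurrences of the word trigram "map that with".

Scanning the 56 overlapping trigram windows for "map that with":
  position 51–53: map that with

1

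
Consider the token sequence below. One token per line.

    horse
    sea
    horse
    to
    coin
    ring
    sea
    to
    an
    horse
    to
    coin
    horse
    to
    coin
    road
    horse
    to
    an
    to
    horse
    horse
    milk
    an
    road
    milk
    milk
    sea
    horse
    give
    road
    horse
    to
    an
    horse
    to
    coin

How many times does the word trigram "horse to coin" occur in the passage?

Scanning the 35 overlapping trigram windows for "horse to coin":
  position 3–5: horse to coin
  position 10–12: horse to coin
  position 13–15: horse to coin
  position 35–37: horse to coin

4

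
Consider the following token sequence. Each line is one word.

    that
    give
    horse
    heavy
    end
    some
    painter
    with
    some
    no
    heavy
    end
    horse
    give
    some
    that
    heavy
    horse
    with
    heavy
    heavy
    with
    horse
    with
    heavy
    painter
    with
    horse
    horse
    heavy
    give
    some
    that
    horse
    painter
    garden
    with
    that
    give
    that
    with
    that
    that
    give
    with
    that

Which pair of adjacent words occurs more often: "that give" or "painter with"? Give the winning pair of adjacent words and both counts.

"that give" (3 vs 2)

"that give": 3 occurrences
"painter with": 2 occurrences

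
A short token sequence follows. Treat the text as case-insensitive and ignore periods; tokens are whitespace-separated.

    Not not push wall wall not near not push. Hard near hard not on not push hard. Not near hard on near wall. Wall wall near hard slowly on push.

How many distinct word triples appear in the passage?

30 tokens → 28 trigram windows in total.
Repeated trigrams (each contributes count−1 duplicates):
  not push hard: 2
1 duplicate windows → 28 − 1 = 27 distinct.

27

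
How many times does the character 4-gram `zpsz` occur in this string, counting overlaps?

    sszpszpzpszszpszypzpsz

4

Sliding a length-4 window over the 22 characters (19 positions):
  position 3–6: zpsz
  position 8–11: zpsz
  position 13–16: zpsz
  position 19–22: zpsz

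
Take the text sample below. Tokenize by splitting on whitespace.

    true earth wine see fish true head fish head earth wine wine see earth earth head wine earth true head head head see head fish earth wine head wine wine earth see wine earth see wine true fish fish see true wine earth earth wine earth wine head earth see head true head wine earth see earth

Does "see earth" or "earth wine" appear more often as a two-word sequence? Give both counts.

"earth wine" (5 vs 2)

"see earth": 2 occurrences
"earth wine": 5 occurrences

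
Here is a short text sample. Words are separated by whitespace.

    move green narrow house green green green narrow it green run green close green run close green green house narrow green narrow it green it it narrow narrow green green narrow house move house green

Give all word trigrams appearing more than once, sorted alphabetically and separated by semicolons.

green green narrow; green narrow house; green narrow it; narrow it green

Trigram counts meeting the condition (more than once):
  green green narrow: 2
  green narrow house: 2
  green narrow it: 2
  narrow it green: 2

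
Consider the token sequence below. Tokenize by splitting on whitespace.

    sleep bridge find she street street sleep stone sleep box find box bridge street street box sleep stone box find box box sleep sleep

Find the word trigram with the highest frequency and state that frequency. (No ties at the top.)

Trigram frequencies (highest first):
  box find box: 2
  sleep bridge find: 1
  bridge find she: 1
  find she street: 1
  she street street: 1
  street street sleep: 1
  … (15 more, each ≤ 1)

"box find box", 2 times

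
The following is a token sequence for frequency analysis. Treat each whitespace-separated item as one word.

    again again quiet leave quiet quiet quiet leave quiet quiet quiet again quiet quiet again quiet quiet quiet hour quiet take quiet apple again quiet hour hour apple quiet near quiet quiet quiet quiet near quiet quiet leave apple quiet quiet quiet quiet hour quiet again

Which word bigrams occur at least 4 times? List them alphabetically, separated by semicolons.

Bigram counts meeting the condition (at least 4 times):
  again quiet: 4
  quiet quiet: 14

again quiet; quiet quiet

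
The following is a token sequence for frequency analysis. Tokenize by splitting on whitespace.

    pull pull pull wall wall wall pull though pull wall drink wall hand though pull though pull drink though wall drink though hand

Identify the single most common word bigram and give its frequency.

"though pull", 3 times

Bigram frequencies (highest first):
  though pull: 3
  pull pull: 2
  pull wall: 2
  wall wall: 2
  pull though: 2
  wall drink: 2
  … (8 more, each ≤ 2)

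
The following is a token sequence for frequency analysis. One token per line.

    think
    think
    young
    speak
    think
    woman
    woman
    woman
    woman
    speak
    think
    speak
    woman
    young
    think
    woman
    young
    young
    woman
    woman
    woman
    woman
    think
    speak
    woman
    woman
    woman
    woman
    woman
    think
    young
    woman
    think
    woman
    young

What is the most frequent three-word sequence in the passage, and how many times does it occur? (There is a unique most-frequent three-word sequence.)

Trigram frequencies (highest first):
  woman woman woman: 7
  think speak woman: 2
  think woman young: 2
  woman woman think: 2
  think think young: 1
  think young speak: 1
  … (18 more, each ≤ 1)

"woman woman woman", 7 times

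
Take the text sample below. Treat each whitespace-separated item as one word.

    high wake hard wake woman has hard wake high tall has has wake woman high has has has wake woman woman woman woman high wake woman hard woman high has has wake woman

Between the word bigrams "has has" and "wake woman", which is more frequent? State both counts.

"has has": 4 occurrences
"wake woman": 5 occurrences

"wake woman" (5 vs 4)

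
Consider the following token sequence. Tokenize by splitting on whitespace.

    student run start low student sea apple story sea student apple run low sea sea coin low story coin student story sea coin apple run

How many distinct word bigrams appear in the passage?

21

25 tokens → 24 bigram windows in total.
Repeated bigrams (each contributes count−1 duplicates):
  apple run: 2
  sea coin: 2
  story sea: 2
3 duplicate windows → 24 − 3 = 21 distinct.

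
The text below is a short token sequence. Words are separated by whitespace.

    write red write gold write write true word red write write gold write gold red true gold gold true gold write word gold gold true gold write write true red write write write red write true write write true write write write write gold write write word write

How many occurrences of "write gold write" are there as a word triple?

Scanning the 46 overlapping trigram windows for "write gold write":
  position 3–5: write gold write
  position 11–13: write gold write
  position 43–45: write gold write

3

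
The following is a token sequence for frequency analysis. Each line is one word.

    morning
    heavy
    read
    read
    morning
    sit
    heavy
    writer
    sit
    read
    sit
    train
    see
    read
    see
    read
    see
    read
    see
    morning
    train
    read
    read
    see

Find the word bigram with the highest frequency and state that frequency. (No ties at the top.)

"read see", 4 times

Bigram frequencies (highest first):
  read see: 4
  see read: 3
  read read: 2
  morning heavy: 1
  heavy read: 1
  read morning: 1
  … (11 more, each ≤ 1)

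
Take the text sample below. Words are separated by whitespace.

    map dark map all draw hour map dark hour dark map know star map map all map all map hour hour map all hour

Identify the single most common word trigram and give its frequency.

Trigram frequencies (highest first):
  map all map: 2
  map dark map: 1
  dark map all: 1
  map all draw: 1
  all draw hour: 1
  draw hour map: 1
  … (15 more, each ≤ 1)

"map all map", 2 times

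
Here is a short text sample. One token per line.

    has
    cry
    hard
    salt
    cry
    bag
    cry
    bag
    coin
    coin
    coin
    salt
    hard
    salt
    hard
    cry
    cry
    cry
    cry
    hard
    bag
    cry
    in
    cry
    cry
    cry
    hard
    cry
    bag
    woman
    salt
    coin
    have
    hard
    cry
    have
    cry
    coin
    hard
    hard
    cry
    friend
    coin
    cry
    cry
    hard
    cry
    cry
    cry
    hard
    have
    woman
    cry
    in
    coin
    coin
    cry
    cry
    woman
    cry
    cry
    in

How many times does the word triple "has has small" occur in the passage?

Scanning the 60 overlapping trigram windows for "has has small":
  (none found)

0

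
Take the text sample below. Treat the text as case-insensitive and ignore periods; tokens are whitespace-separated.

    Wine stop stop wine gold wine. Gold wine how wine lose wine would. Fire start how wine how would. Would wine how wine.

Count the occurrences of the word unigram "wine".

9

Scanning the 23 tokens for "wine":
  position 1: wine
  position 4: wine
  position 6: wine
  position 8: wine
  position 10: wine
  position 12: wine
  position 17: wine
  position 21: wine
  position 23: wine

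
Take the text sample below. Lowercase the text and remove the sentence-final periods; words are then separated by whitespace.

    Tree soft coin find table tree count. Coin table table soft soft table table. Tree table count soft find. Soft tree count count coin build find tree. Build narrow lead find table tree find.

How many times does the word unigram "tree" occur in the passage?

Scanning the 34 tokens for "tree":
  position 1: tree
  position 6: tree
  position 15: tree
  position 21: tree
  position 27: tree
  position 33: tree

6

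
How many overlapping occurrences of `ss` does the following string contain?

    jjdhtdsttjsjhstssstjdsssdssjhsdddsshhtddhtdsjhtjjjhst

6

Sliding a length-2 window over the 53 characters (52 positions):
  position 16–17: ss
  position 17–18: ss
  position 22–23: ss
  position 23–24: ss
  position 26–27: ss
  position 34–35: ss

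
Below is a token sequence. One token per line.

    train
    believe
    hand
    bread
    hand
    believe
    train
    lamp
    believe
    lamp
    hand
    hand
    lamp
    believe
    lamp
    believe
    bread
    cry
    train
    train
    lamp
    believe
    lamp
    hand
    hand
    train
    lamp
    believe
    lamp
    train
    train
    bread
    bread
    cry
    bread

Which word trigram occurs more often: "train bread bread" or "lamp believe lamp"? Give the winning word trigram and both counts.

"lamp believe lamp" (4 vs 1)

"train bread bread": 1 occurrence
"lamp believe lamp": 4 occurrences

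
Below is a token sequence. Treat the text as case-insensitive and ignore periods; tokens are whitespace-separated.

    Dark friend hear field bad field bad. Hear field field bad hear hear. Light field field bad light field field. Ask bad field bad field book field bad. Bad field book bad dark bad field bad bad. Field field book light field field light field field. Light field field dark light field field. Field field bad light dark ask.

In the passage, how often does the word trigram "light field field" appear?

6

Scanning the 57 overlapping trigram windows for "light field field":
  position 14–16: light field field
  position 18–20: light field field
  position 41–43: light field field
  position 44–46: light field field
  position 47–49: light field field
  position 51–53: light field field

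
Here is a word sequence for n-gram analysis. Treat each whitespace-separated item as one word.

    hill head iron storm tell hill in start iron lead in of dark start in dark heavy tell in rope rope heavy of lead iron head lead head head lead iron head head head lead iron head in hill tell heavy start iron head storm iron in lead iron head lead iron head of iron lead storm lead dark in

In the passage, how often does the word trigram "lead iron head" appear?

Scanning the 58 overlapping trigram windows for "lead iron head":
  position 24–26: lead iron head
  position 30–32: lead iron head
  position 35–37: lead iron head
  position 48–50: lead iron head
  position 51–53: lead iron head

5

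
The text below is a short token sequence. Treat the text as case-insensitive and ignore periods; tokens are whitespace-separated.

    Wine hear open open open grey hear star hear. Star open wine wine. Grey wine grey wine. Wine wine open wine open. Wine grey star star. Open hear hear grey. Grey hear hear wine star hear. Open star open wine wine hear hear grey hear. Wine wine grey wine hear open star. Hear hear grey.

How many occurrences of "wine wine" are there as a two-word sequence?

Scanning the 54 overlapping bigram windows for "wine wine":
  position 12–13: wine wine
  position 17–18: wine wine
  position 18–19: wine wine
  position 40–41: wine wine
  position 46–47: wine wine

5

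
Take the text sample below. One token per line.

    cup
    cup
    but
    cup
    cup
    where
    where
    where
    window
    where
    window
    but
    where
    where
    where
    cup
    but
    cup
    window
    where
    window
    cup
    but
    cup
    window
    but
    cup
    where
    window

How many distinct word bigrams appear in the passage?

29 tokens → 28 bigram windows in total.
Repeated bigrams (each contributes count−1 duplicates):
  but cup: 4
  where where: 4
  where window: 4
  cup but: 3
  cup cup: 2
  cup where: 2
  cup window: 2
  window but: 2
  … (1 more repeated)
16 duplicate windows → 28 − 16 = 12 distinct.

12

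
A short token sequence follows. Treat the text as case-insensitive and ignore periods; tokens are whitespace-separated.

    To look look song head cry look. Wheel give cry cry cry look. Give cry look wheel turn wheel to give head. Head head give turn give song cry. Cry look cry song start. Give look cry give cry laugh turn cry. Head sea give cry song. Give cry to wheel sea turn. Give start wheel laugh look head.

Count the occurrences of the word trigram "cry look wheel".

2

Scanning the 57 overlapping trigram windows for "cry look wheel":
  position 6–8: cry look wheel
  position 15–17: cry look wheel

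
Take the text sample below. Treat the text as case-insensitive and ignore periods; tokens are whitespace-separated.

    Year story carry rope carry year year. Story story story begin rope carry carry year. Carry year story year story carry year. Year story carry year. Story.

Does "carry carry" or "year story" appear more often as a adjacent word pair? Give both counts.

"carry carry": 1 occurrence
"year story": 6 occurrences

"year story" (6 vs 1)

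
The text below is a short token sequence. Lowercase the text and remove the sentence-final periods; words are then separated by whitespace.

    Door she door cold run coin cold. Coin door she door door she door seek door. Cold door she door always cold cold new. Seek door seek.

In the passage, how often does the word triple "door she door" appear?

Scanning the 25 overlapping trigram windows for "door she door":
  position 1–3: door she door
  position 9–11: door she door
  position 12–14: door she door
  position 18–20: door she door

4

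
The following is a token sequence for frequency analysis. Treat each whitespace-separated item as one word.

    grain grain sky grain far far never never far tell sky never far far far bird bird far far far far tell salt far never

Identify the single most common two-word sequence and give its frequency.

Bigram frequencies (highest first):
  far far: 6
  far never: 2
  never far: 2
  far tell: 2
  grain grain: 1
  grain sky: 1
  … (10 more, each ≤ 1)

"far far", 6 times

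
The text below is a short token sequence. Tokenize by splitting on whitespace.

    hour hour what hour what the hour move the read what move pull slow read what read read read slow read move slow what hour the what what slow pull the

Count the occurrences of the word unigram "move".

Scanning the 31 tokens for "move":
  position 8: move
  position 12: move
  position 22: move

3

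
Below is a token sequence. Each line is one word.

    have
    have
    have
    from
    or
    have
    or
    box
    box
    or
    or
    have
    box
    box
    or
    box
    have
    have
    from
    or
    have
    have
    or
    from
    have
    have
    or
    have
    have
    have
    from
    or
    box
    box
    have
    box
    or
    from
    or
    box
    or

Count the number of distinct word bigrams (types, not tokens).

13

41 tokens → 40 bigram windows in total.
Repeated bigrams (each contributes count−1 duplicates):
  have have: 7
  box or: 4
  from or: 4
  or box: 4
  or have: 4
  box box: 3
  have from: 3
  have or: 3
  … (3 more repeated)
27 duplicate windows → 40 − 27 = 13 distinct.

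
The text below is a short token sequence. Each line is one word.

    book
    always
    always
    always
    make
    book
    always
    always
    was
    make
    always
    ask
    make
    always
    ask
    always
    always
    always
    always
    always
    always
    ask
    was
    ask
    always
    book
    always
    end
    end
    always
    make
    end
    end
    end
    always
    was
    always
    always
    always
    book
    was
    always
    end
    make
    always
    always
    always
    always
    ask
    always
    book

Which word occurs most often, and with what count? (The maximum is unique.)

"always", 26 times

Unigram frequencies (highest first):
  always: 26
  end: 6
  book: 5
  make: 5
  ask: 5
  was: 4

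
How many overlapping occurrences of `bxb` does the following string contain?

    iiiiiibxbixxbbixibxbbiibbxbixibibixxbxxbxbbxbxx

5

Sliding a length-3 window over the 47 characters (45 positions):
  position 7–9: bxb
  position 18–20: bxb
  position 25–27: bxb
  position 40–42: bxb
  position 43–45: bxb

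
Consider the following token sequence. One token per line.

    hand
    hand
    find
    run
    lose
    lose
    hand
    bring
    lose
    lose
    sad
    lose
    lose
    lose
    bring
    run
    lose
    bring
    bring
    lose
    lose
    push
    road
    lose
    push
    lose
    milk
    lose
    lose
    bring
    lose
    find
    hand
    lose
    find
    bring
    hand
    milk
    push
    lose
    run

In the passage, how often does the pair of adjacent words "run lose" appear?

2

Scanning the 40 overlapping bigram windows for "run lose":
  position 4–5: run lose
  position 16–17: run lose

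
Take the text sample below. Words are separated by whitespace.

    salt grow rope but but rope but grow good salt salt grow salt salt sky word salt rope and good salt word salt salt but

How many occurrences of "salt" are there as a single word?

9

Scanning the 25 tokens for "salt":
  position 1: salt
  position 10: salt
  position 11: salt
  position 13: salt
  position 14: salt
  position 17: salt
  position 21: salt
  position 23: salt
  position 24: salt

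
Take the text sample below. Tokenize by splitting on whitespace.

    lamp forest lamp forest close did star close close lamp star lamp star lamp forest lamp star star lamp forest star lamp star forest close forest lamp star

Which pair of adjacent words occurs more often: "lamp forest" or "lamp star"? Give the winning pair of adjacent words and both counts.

"lamp star" (5 vs 4)

"lamp forest": 4 occurrences
"lamp star": 5 occurrences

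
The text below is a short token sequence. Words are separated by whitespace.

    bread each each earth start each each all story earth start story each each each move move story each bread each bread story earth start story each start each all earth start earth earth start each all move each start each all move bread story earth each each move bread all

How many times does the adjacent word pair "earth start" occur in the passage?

5

Scanning the 50 overlapping bigram windows for "earth start":
  position 4–5: earth start
  position 10–11: earth start
  position 24–25: earth start
  position 31–32: earth start
  position 34–35: earth start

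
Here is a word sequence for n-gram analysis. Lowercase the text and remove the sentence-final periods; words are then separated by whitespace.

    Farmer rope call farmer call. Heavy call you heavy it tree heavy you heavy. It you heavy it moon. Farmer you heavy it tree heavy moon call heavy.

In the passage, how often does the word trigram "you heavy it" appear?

4

Scanning the 26 overlapping trigram windows for "you heavy it":
  position 8–10: you heavy it
  position 13–15: you heavy it
  position 16–18: you heavy it
  position 21–23: you heavy it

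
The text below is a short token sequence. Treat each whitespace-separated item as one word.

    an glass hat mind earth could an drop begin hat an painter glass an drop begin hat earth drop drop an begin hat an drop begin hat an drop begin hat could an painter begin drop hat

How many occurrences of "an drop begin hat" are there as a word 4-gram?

4

Scanning the 34 overlapping 4-gram windows for "an drop begin hat":
  position 7–10: an drop begin hat
  position 14–17: an drop begin hat
  position 24–27: an drop begin hat
  position 28–31: an drop begin hat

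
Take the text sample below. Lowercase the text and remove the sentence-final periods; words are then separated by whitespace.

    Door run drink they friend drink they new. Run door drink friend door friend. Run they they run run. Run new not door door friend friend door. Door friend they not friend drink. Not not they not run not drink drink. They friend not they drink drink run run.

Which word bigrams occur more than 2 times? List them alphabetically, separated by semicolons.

Bigram counts meeting the condition (more than 2 times):
  door friend: 3
  drink they: 3
  run run: 3

door friend; drink they; run run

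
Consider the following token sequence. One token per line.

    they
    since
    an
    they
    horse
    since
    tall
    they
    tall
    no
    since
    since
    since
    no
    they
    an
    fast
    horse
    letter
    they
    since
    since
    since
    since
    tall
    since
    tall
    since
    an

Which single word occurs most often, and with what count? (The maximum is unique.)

"since", 11 times

Unigram frequencies (highest first):
  since: 11
  they: 5
  tall: 4
  an: 3
  horse: 2
  no: 2
  … (2 more, each ≤ 1)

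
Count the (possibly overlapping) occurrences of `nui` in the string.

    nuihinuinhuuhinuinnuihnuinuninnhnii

Sliding a length-3 window over the 35 characters (33 positions):
  position 1–3: nui
  position 6–8: nui
  position 15–17: nui
  position 19–21: nui
  position 23–25: nui

5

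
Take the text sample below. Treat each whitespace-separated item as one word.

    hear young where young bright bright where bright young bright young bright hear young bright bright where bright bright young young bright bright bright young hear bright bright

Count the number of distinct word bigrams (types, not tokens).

12

28 tokens → 27 bigram windows in total.
Repeated bigrams (each contributes count−1 duplicates):
  bright bright: 6
  young bright: 5
  bright young: 4
  bright where: 2
  hear young: 2
  where bright: 2
15 duplicate windows → 27 − 15 = 12 distinct.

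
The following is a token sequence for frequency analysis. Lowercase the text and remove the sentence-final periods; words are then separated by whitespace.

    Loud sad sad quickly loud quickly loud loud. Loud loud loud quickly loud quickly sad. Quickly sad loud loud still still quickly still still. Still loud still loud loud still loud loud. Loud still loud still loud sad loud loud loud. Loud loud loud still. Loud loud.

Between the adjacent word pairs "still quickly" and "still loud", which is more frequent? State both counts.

"still quickly": 1 occurrence
"still loud": 6 occurrences

"still loud" (6 vs 1)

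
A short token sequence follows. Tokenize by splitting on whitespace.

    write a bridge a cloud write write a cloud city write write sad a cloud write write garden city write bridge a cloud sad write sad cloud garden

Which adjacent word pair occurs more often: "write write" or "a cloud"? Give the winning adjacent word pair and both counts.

"a cloud" (4 vs 3)

"write write": 3 occurrences
"a cloud": 4 occurrences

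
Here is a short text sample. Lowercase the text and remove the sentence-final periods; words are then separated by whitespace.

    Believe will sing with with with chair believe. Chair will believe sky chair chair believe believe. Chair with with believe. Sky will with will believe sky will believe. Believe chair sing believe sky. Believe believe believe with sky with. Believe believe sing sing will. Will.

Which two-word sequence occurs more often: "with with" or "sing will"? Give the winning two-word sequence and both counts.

"with with": 3 occurrences
"sing will": 1 occurrence

"with with" (3 vs 1)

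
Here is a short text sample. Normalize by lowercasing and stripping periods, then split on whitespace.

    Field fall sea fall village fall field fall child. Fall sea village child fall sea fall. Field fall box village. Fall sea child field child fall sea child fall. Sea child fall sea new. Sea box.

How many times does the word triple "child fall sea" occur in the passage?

Scanning the 34 overlapping trigram windows for "child fall sea":
  position 9–11: child fall sea
  position 13–15: child fall sea
  position 25–27: child fall sea
  position 28–30: child fall sea
  position 31–33: child fall sea

5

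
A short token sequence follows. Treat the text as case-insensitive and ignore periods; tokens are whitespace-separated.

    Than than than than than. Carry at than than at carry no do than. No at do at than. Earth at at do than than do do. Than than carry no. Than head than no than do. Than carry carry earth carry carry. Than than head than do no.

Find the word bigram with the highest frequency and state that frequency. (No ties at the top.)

"than than", 8 times

Bigram frequencies (highest first):
  than than: 8
  do than: 4
  than carry: 3
  than do: 3
  at than: 2
  carry no: 2
  … (20 more, each ≤ 2)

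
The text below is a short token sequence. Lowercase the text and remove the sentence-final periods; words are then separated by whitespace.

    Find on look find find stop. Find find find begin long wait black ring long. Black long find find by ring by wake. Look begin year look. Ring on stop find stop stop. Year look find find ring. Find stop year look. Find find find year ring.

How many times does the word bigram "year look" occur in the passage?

Scanning the 46 overlapping bigram windows for "year look":
  position 26–27: year look
  position 34–35: year look
  position 41–42: year look

3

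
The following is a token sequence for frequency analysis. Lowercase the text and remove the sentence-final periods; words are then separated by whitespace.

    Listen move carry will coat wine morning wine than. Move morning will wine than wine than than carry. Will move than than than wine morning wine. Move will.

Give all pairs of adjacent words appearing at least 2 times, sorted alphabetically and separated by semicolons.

Bigram counts meeting the condition (at least 2 times):
  carry will: 2
  morning wine: 2
  than than: 3
  than wine: 2
  wine morning: 2
  wine than: 3

carry will; morning wine; than than; than wine; wine morning; wine than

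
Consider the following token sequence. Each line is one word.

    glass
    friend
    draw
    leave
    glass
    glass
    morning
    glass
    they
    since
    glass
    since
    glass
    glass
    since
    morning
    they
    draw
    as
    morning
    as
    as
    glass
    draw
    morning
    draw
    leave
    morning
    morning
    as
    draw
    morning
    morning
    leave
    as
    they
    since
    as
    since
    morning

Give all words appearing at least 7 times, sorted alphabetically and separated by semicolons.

glass; morning

Unigram counts meeting the condition (at least 7 times):
  glass: 8
  morning: 9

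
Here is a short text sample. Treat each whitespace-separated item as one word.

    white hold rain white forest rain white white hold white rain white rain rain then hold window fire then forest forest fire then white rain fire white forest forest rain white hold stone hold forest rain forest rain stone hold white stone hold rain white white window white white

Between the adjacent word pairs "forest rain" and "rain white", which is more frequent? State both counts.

"forest rain": 4 occurrences
"rain white": 5 occurrences

"rain white" (5 vs 4)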